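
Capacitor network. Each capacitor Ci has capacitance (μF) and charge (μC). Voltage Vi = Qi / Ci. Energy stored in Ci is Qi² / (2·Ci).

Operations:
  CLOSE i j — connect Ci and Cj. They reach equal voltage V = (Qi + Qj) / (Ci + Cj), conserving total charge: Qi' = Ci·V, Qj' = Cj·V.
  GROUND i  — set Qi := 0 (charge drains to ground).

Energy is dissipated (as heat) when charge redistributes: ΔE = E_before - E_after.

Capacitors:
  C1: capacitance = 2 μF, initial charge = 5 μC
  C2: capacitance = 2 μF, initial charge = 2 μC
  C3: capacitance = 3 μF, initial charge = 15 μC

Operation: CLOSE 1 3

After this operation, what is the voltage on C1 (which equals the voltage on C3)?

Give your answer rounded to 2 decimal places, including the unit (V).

Answer: 4.00 V

Derivation:
Initial: C1(2μF, Q=5μC, V=2.50V), C2(2μF, Q=2μC, V=1.00V), C3(3μF, Q=15μC, V=5.00V)
Op 1: CLOSE 1-3: Q_total=20.00, C_total=5.00, V=4.00; Q1=8.00, Q3=12.00; dissipated=3.750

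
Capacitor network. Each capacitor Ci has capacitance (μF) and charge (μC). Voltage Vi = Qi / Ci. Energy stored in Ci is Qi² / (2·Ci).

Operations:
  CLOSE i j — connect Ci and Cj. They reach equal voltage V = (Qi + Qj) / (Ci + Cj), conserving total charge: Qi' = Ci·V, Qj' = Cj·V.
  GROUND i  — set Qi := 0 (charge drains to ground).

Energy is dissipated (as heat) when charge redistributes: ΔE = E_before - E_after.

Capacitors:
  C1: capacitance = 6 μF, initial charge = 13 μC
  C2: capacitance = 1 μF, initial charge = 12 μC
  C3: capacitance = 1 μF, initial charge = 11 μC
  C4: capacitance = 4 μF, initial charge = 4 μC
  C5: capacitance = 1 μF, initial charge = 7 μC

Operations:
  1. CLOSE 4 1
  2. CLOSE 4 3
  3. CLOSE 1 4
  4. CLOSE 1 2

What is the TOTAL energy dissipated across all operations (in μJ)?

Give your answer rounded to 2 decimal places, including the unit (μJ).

Initial: C1(6μF, Q=13μC, V=2.17V), C2(1μF, Q=12μC, V=12.00V), C3(1μF, Q=11μC, V=11.00V), C4(4μF, Q=4μC, V=1.00V), C5(1μF, Q=7μC, V=7.00V)
Op 1: CLOSE 4-1: Q_total=17.00, C_total=10.00, V=1.70; Q4=6.80, Q1=10.20; dissipated=1.633
Op 2: CLOSE 4-3: Q_total=17.80, C_total=5.00, V=3.56; Q4=14.24, Q3=3.56; dissipated=34.596
Op 3: CLOSE 1-4: Q_total=24.44, C_total=10.00, V=2.44; Q1=14.66, Q4=9.78; dissipated=4.152
Op 4: CLOSE 1-2: Q_total=26.66, C_total=7.00, V=3.81; Q1=22.85, Q2=3.81; dissipated=39.136
Total dissipated: 79.517 μJ

Answer: 79.52 μJ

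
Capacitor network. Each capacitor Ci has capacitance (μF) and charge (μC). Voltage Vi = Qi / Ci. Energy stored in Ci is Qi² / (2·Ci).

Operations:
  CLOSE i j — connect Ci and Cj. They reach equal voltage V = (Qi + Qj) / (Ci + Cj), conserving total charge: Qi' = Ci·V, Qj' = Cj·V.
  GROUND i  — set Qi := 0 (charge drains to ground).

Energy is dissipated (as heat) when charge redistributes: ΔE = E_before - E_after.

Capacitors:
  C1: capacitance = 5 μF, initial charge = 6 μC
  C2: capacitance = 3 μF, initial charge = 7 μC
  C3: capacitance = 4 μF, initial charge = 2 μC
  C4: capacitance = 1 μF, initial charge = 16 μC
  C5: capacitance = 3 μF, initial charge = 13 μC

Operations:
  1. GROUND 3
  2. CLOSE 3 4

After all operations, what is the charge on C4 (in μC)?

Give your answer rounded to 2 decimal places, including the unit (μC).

Initial: C1(5μF, Q=6μC, V=1.20V), C2(3μF, Q=7μC, V=2.33V), C3(4μF, Q=2μC, V=0.50V), C4(1μF, Q=16μC, V=16.00V), C5(3μF, Q=13μC, V=4.33V)
Op 1: GROUND 3: Q3=0; energy lost=0.500
Op 2: CLOSE 3-4: Q_total=16.00, C_total=5.00, V=3.20; Q3=12.80, Q4=3.20; dissipated=102.400
Final charges: Q1=6.00, Q2=7.00, Q3=12.80, Q4=3.20, Q5=13.00

Answer: 3.20 μC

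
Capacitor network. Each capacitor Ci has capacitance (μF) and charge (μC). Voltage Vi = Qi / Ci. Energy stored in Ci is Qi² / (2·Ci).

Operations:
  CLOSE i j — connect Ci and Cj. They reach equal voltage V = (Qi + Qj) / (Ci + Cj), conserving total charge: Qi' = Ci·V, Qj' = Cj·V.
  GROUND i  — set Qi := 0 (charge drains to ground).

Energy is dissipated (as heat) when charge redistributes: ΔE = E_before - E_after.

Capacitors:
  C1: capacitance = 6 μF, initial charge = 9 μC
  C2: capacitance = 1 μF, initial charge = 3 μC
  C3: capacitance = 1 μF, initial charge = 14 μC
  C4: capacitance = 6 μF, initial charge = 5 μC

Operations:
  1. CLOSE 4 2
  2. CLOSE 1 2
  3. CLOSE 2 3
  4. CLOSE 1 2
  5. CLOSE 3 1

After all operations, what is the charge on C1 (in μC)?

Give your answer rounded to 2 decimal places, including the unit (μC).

Answer: 18.68 μC

Derivation:
Initial: C1(6μF, Q=9μC, V=1.50V), C2(1μF, Q=3μC, V=3.00V), C3(1μF, Q=14μC, V=14.00V), C4(6μF, Q=5μC, V=0.83V)
Op 1: CLOSE 4-2: Q_total=8.00, C_total=7.00, V=1.14; Q4=6.86, Q2=1.14; dissipated=2.012
Op 2: CLOSE 1-2: Q_total=10.14, C_total=7.00, V=1.45; Q1=8.69, Q2=1.45; dissipated=0.055
Op 3: CLOSE 2-3: Q_total=15.45, C_total=2.00, V=7.72; Q2=7.72, Q3=7.72; dissipated=39.382
Op 4: CLOSE 1-2: Q_total=16.42, C_total=7.00, V=2.35; Q1=14.07, Q2=2.35; dissipated=16.878
Op 5: CLOSE 3-1: Q_total=21.80, C_total=7.00, V=3.11; Q3=3.11, Q1=18.68; dissipated=12.400
Final charges: Q1=18.68, Q2=2.35, Q3=3.11, Q4=6.86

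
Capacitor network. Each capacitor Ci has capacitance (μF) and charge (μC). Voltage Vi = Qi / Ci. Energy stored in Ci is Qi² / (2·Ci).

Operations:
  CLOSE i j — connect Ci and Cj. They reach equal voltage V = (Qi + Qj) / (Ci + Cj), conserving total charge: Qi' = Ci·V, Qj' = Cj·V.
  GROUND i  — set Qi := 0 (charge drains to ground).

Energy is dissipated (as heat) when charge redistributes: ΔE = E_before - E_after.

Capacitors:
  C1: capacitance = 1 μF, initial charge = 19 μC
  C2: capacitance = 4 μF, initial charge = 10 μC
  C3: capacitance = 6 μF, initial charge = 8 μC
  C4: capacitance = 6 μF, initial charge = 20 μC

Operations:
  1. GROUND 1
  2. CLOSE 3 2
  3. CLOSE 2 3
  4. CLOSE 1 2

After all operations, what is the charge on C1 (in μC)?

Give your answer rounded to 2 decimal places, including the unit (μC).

Answer: 1.44 μC

Derivation:
Initial: C1(1μF, Q=19μC, V=19.00V), C2(4μF, Q=10μC, V=2.50V), C3(6μF, Q=8μC, V=1.33V), C4(6μF, Q=20μC, V=3.33V)
Op 1: GROUND 1: Q1=0; energy lost=180.500
Op 2: CLOSE 3-2: Q_total=18.00, C_total=10.00, V=1.80; Q3=10.80, Q2=7.20; dissipated=1.633
Op 3: CLOSE 2-3: Q_total=18.00, C_total=10.00, V=1.80; Q2=7.20, Q3=10.80; dissipated=0.000
Op 4: CLOSE 1-2: Q_total=7.20, C_total=5.00, V=1.44; Q1=1.44, Q2=5.76; dissipated=1.296
Final charges: Q1=1.44, Q2=5.76, Q3=10.80, Q4=20.00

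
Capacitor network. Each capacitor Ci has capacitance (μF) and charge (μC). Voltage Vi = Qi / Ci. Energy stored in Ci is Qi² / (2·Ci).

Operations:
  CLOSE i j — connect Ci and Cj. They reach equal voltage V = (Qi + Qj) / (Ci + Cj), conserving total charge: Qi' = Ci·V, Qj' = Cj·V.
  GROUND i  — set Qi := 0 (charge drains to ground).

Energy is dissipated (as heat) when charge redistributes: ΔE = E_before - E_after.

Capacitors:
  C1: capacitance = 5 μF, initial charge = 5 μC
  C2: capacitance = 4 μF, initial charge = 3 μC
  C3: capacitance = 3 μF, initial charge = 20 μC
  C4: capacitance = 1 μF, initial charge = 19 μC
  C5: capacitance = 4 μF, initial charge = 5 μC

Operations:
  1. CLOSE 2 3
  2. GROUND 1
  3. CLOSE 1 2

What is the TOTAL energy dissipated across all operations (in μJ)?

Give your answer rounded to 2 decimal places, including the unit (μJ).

Answer: 44.50 μJ

Derivation:
Initial: C1(5μF, Q=5μC, V=1.00V), C2(4μF, Q=3μC, V=0.75V), C3(3μF, Q=20μC, V=6.67V), C4(1μF, Q=19μC, V=19.00V), C5(4μF, Q=5μC, V=1.25V)
Op 1: CLOSE 2-3: Q_total=23.00, C_total=7.00, V=3.29; Q2=13.14, Q3=9.86; dissipated=30.006
Op 2: GROUND 1: Q1=0; energy lost=2.500
Op 3: CLOSE 1-2: Q_total=13.14, C_total=9.00, V=1.46; Q1=7.30, Q2=5.84; dissipated=11.995
Total dissipated: 44.501 μJ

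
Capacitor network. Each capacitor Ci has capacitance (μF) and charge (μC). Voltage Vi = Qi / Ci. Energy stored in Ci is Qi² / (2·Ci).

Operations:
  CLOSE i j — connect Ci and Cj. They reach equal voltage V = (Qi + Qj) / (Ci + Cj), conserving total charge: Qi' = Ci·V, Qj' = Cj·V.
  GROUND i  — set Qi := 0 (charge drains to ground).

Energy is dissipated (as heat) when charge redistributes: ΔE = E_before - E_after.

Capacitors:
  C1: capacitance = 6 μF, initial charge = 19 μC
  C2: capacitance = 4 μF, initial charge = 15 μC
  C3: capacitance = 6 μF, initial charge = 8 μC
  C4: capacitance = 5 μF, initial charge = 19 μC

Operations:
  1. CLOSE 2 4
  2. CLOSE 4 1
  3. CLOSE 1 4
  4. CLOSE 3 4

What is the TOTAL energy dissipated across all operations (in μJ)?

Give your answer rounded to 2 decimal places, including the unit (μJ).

Initial: C1(6μF, Q=19μC, V=3.17V), C2(4μF, Q=15μC, V=3.75V), C3(6μF, Q=8μC, V=1.33V), C4(5μF, Q=19μC, V=3.80V)
Op 1: CLOSE 2-4: Q_total=34.00, C_total=9.00, V=3.78; Q2=15.11, Q4=18.89; dissipated=0.003
Op 2: CLOSE 4-1: Q_total=37.89, C_total=11.00, V=3.44; Q4=17.22, Q1=20.67; dissipated=0.509
Op 3: CLOSE 1-4: Q_total=37.89, C_total=11.00, V=3.44; Q1=20.67, Q4=17.22; dissipated=0.000
Op 4: CLOSE 3-4: Q_total=25.22, C_total=11.00, V=2.29; Q3=13.76, Q4=11.46; dissipated=6.077
Total dissipated: 6.589 μJ

Answer: 6.59 μJ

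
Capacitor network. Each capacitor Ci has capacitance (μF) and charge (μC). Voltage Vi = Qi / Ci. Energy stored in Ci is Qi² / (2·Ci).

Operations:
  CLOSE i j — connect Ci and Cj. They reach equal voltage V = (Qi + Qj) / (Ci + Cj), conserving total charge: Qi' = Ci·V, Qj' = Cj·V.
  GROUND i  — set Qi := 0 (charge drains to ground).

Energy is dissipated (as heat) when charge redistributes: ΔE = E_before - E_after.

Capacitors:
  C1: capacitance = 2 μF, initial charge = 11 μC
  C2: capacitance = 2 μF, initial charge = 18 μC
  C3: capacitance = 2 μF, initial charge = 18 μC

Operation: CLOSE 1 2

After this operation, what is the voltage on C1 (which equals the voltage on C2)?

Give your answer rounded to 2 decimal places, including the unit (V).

Answer: 7.25 V

Derivation:
Initial: C1(2μF, Q=11μC, V=5.50V), C2(2μF, Q=18μC, V=9.00V), C3(2μF, Q=18μC, V=9.00V)
Op 1: CLOSE 1-2: Q_total=29.00, C_total=4.00, V=7.25; Q1=14.50, Q2=14.50; dissipated=6.125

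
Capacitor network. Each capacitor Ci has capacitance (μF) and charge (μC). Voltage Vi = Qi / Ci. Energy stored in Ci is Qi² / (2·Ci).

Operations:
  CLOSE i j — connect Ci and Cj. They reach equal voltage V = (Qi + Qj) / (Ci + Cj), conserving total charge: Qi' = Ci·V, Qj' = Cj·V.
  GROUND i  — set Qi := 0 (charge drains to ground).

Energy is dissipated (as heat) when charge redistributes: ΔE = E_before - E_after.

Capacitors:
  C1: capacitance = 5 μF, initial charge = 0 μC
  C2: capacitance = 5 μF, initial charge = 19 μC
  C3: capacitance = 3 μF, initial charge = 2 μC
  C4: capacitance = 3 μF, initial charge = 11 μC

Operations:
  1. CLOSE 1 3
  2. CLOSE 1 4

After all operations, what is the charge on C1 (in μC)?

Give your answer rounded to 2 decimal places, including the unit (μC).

Initial: C1(5μF, Q=0μC, V=0.00V), C2(5μF, Q=19μC, V=3.80V), C3(3μF, Q=2μC, V=0.67V), C4(3μF, Q=11μC, V=3.67V)
Op 1: CLOSE 1-3: Q_total=2.00, C_total=8.00, V=0.25; Q1=1.25, Q3=0.75; dissipated=0.417
Op 2: CLOSE 1-4: Q_total=12.25, C_total=8.00, V=1.53; Q1=7.66, Q4=4.59; dissipated=10.944
Final charges: Q1=7.66, Q2=19.00, Q3=0.75, Q4=4.59

Answer: 7.66 μC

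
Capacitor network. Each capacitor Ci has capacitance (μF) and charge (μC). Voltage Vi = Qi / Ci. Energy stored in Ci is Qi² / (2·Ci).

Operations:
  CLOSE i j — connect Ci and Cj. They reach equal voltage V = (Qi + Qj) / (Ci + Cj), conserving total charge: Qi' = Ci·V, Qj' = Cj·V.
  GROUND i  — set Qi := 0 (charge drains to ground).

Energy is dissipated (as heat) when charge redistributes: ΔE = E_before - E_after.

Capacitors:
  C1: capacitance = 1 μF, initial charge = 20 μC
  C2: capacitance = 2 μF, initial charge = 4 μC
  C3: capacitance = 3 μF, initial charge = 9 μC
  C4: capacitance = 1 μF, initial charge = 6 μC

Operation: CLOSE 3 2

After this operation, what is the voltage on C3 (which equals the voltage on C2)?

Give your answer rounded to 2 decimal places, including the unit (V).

Initial: C1(1μF, Q=20μC, V=20.00V), C2(2μF, Q=4μC, V=2.00V), C3(3μF, Q=9μC, V=3.00V), C4(1μF, Q=6μC, V=6.00V)
Op 1: CLOSE 3-2: Q_total=13.00, C_total=5.00, V=2.60; Q3=7.80, Q2=5.20; dissipated=0.600

Answer: 2.60 V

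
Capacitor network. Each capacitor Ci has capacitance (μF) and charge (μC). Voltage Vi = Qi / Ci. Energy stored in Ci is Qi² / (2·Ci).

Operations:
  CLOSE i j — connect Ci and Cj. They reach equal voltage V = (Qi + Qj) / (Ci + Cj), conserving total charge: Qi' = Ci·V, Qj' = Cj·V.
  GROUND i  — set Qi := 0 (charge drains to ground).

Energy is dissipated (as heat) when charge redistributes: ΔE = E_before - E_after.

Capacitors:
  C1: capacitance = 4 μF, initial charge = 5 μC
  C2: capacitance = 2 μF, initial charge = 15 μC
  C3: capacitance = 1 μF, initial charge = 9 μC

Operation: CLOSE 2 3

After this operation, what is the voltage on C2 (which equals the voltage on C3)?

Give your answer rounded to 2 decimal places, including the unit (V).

Initial: C1(4μF, Q=5μC, V=1.25V), C2(2μF, Q=15μC, V=7.50V), C3(1μF, Q=9μC, V=9.00V)
Op 1: CLOSE 2-3: Q_total=24.00, C_total=3.00, V=8.00; Q2=16.00, Q3=8.00; dissipated=0.750

Answer: 8.00 V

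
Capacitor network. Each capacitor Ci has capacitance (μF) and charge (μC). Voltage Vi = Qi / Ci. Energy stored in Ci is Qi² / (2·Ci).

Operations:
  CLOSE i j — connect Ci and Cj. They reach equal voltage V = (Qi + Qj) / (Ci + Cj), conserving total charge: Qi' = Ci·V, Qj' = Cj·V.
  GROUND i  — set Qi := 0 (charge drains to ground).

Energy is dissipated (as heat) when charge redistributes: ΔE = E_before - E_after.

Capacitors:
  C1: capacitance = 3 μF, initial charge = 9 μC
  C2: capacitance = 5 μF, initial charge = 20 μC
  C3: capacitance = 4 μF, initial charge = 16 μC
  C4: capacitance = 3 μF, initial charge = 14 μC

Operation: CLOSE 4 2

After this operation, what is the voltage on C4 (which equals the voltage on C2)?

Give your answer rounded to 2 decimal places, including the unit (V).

Answer: 4.25 V

Derivation:
Initial: C1(3μF, Q=9μC, V=3.00V), C2(5μF, Q=20μC, V=4.00V), C3(4μF, Q=16μC, V=4.00V), C4(3μF, Q=14μC, V=4.67V)
Op 1: CLOSE 4-2: Q_total=34.00, C_total=8.00, V=4.25; Q4=12.75, Q2=21.25; dissipated=0.417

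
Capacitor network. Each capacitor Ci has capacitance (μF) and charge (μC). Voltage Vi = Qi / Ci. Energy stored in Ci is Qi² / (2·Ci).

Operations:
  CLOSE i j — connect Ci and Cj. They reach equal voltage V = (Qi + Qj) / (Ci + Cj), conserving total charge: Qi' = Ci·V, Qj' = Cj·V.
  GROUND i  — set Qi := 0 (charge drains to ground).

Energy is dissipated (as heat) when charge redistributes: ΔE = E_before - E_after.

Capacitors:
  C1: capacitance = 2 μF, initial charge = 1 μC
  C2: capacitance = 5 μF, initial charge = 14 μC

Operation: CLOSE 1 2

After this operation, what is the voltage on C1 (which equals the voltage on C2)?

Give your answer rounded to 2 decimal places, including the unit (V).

Answer: 2.14 V

Derivation:
Initial: C1(2μF, Q=1μC, V=0.50V), C2(5μF, Q=14μC, V=2.80V)
Op 1: CLOSE 1-2: Q_total=15.00, C_total=7.00, V=2.14; Q1=4.29, Q2=10.71; dissipated=3.779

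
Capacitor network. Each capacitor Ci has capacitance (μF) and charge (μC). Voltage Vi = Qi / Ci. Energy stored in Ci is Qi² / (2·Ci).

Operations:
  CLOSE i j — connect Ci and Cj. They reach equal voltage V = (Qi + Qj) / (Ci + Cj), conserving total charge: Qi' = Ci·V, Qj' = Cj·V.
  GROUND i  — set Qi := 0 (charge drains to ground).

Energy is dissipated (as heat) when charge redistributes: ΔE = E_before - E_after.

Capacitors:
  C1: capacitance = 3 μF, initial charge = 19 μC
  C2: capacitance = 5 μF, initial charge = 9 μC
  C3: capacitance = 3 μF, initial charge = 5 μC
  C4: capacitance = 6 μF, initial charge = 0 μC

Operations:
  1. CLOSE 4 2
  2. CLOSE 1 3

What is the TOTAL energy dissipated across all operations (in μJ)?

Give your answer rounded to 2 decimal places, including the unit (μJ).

Initial: C1(3μF, Q=19μC, V=6.33V), C2(5μF, Q=9μC, V=1.80V), C3(3μF, Q=5μC, V=1.67V), C4(6μF, Q=0μC, V=0.00V)
Op 1: CLOSE 4-2: Q_total=9.00, C_total=11.00, V=0.82; Q4=4.91, Q2=4.09; dissipated=4.418
Op 2: CLOSE 1-3: Q_total=24.00, C_total=6.00, V=4.00; Q1=12.00, Q3=12.00; dissipated=16.333
Total dissipated: 20.752 μJ

Answer: 20.75 μJ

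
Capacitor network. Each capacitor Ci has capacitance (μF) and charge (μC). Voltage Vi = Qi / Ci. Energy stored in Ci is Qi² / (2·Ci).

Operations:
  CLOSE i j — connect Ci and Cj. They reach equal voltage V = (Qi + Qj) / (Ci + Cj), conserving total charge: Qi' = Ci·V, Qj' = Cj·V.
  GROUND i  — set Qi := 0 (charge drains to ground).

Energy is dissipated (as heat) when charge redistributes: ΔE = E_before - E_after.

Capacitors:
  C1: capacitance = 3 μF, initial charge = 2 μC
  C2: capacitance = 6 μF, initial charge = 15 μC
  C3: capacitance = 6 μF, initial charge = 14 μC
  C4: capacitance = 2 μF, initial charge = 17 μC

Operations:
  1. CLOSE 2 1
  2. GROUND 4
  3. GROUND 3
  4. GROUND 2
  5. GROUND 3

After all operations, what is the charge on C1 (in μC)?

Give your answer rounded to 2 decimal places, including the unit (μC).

Answer: 5.67 μC

Derivation:
Initial: C1(3μF, Q=2μC, V=0.67V), C2(6μF, Q=15μC, V=2.50V), C3(6μF, Q=14μC, V=2.33V), C4(2μF, Q=17μC, V=8.50V)
Op 1: CLOSE 2-1: Q_total=17.00, C_total=9.00, V=1.89; Q2=11.33, Q1=5.67; dissipated=3.361
Op 2: GROUND 4: Q4=0; energy lost=72.250
Op 3: GROUND 3: Q3=0; energy lost=16.333
Op 4: GROUND 2: Q2=0; energy lost=10.704
Op 5: GROUND 3: Q3=0; energy lost=0.000
Final charges: Q1=5.67, Q2=0.00, Q3=0.00, Q4=0.00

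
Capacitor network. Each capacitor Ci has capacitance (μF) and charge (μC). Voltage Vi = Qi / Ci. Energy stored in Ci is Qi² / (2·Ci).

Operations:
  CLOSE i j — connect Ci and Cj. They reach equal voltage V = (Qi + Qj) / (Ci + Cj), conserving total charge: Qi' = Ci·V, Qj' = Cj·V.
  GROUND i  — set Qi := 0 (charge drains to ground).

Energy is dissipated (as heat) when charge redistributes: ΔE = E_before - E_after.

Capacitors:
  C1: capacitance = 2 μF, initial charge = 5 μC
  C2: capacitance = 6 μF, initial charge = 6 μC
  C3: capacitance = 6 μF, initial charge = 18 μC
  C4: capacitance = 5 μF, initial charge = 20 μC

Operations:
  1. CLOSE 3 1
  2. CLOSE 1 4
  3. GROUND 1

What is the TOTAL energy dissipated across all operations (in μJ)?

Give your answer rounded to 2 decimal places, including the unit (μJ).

Answer: 14.62 μJ

Derivation:
Initial: C1(2μF, Q=5μC, V=2.50V), C2(6μF, Q=6μC, V=1.00V), C3(6μF, Q=18μC, V=3.00V), C4(5μF, Q=20μC, V=4.00V)
Op 1: CLOSE 3-1: Q_total=23.00, C_total=8.00, V=2.88; Q3=17.25, Q1=5.75; dissipated=0.188
Op 2: CLOSE 1-4: Q_total=25.75, C_total=7.00, V=3.68; Q1=7.36, Q4=18.39; dissipated=0.904
Op 3: GROUND 1: Q1=0; energy lost=13.532
Total dissipated: 14.623 μJ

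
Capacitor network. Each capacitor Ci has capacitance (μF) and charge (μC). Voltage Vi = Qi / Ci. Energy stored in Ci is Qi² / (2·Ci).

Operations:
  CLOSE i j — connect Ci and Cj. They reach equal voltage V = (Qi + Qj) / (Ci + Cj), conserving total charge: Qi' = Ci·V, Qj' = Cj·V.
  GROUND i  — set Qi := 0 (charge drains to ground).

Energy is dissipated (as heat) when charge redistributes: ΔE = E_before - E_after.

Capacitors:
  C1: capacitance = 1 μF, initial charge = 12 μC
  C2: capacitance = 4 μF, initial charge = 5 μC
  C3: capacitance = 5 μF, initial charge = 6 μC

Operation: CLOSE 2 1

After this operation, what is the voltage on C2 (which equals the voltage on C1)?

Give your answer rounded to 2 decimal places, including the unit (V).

Answer: 3.40 V

Derivation:
Initial: C1(1μF, Q=12μC, V=12.00V), C2(4μF, Q=5μC, V=1.25V), C3(5μF, Q=6μC, V=1.20V)
Op 1: CLOSE 2-1: Q_total=17.00, C_total=5.00, V=3.40; Q2=13.60, Q1=3.40; dissipated=46.225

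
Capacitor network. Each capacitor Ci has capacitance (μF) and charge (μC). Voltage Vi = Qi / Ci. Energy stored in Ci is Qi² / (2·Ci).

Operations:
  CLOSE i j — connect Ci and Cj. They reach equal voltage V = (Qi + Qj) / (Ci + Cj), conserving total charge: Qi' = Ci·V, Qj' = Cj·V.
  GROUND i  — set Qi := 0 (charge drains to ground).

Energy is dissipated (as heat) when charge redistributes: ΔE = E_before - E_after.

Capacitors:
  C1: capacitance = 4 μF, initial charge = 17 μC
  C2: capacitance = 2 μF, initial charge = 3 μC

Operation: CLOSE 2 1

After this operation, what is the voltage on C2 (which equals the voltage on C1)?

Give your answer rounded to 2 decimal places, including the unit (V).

Initial: C1(4μF, Q=17μC, V=4.25V), C2(2μF, Q=3μC, V=1.50V)
Op 1: CLOSE 2-1: Q_total=20.00, C_total=6.00, V=3.33; Q2=6.67, Q1=13.33; dissipated=5.042

Answer: 3.33 V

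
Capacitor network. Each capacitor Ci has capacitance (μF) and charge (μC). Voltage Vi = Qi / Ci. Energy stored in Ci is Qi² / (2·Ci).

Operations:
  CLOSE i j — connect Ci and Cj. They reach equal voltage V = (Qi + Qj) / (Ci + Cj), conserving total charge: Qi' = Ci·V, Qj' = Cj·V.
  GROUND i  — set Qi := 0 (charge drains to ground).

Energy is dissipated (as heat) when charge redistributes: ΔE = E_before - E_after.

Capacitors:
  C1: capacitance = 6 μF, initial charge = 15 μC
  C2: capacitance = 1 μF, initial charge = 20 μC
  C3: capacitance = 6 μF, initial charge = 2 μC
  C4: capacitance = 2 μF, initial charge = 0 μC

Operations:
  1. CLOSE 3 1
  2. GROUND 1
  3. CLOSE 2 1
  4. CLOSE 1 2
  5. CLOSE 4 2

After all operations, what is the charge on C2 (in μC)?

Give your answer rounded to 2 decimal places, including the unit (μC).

Answer: 0.95 μC

Derivation:
Initial: C1(6μF, Q=15μC, V=2.50V), C2(1μF, Q=20μC, V=20.00V), C3(6μF, Q=2μC, V=0.33V), C4(2μF, Q=0μC, V=0.00V)
Op 1: CLOSE 3-1: Q_total=17.00, C_total=12.00, V=1.42; Q3=8.50, Q1=8.50; dissipated=7.042
Op 2: GROUND 1: Q1=0; energy lost=6.021
Op 3: CLOSE 2-1: Q_total=20.00, C_total=7.00, V=2.86; Q2=2.86, Q1=17.14; dissipated=171.429
Op 4: CLOSE 1-2: Q_total=20.00, C_total=7.00, V=2.86; Q1=17.14, Q2=2.86; dissipated=0.000
Op 5: CLOSE 4-2: Q_total=2.86, C_total=3.00, V=0.95; Q4=1.90, Q2=0.95; dissipated=2.721
Final charges: Q1=17.14, Q2=0.95, Q3=8.50, Q4=1.90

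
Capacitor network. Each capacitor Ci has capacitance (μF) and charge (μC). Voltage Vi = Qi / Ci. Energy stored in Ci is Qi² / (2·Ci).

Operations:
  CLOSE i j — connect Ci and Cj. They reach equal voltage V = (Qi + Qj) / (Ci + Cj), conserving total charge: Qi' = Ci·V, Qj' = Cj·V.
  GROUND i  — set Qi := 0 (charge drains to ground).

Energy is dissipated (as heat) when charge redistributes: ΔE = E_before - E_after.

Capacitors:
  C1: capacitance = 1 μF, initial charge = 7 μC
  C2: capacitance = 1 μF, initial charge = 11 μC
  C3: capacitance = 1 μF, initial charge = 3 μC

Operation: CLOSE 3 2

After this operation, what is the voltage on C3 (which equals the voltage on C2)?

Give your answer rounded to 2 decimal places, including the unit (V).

Initial: C1(1μF, Q=7μC, V=7.00V), C2(1μF, Q=11μC, V=11.00V), C3(1μF, Q=3μC, V=3.00V)
Op 1: CLOSE 3-2: Q_total=14.00, C_total=2.00, V=7.00; Q3=7.00, Q2=7.00; dissipated=16.000

Answer: 7.00 V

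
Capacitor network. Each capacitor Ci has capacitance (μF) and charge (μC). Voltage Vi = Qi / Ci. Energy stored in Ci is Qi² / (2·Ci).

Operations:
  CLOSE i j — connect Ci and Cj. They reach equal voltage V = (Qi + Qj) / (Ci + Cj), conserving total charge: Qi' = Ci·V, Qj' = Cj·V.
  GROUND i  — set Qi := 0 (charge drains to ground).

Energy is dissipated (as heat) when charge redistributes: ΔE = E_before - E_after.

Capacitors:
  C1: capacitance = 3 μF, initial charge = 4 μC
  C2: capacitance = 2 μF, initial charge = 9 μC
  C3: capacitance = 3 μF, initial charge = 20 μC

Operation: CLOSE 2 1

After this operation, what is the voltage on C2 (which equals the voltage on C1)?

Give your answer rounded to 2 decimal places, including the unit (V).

Initial: C1(3μF, Q=4μC, V=1.33V), C2(2μF, Q=9μC, V=4.50V), C3(3μF, Q=20μC, V=6.67V)
Op 1: CLOSE 2-1: Q_total=13.00, C_total=5.00, V=2.60; Q2=5.20, Q1=7.80; dissipated=6.017

Answer: 2.60 V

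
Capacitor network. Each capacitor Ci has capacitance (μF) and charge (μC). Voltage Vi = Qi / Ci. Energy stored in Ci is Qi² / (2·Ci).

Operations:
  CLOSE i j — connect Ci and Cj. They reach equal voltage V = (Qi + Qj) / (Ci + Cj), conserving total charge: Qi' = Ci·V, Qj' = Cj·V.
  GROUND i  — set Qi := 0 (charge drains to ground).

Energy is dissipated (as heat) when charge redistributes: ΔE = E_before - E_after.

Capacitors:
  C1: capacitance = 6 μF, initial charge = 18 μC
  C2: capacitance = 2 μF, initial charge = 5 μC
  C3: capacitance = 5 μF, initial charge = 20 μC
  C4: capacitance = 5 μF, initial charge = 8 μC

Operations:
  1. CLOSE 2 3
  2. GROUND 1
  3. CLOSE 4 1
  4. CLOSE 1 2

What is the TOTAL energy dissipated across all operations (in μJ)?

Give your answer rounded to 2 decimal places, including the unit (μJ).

Initial: C1(6μF, Q=18μC, V=3.00V), C2(2μF, Q=5μC, V=2.50V), C3(5μF, Q=20μC, V=4.00V), C4(5μF, Q=8μC, V=1.60V)
Op 1: CLOSE 2-3: Q_total=25.00, C_total=7.00, V=3.57; Q2=7.14, Q3=17.86; dissipated=1.607
Op 2: GROUND 1: Q1=0; energy lost=27.000
Op 3: CLOSE 4-1: Q_total=8.00, C_total=11.00, V=0.73; Q4=3.64, Q1=4.36; dissipated=3.491
Op 4: CLOSE 1-2: Q_total=11.51, C_total=8.00, V=1.44; Q1=8.63, Q2=2.88; dissipated=6.067
Total dissipated: 38.165 μJ

Answer: 38.16 μJ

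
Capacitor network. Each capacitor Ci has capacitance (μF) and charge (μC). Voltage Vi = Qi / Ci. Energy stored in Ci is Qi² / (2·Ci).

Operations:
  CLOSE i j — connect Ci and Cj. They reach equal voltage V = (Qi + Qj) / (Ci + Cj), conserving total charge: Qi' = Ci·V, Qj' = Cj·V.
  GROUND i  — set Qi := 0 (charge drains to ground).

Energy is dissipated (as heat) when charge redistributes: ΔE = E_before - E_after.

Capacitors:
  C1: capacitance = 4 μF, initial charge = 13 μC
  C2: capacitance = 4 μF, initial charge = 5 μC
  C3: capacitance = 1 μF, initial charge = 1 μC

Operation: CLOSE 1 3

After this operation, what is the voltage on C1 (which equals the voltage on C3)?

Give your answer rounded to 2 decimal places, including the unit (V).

Answer: 2.80 V

Derivation:
Initial: C1(4μF, Q=13μC, V=3.25V), C2(4μF, Q=5μC, V=1.25V), C3(1μF, Q=1μC, V=1.00V)
Op 1: CLOSE 1-3: Q_total=14.00, C_total=5.00, V=2.80; Q1=11.20, Q3=2.80; dissipated=2.025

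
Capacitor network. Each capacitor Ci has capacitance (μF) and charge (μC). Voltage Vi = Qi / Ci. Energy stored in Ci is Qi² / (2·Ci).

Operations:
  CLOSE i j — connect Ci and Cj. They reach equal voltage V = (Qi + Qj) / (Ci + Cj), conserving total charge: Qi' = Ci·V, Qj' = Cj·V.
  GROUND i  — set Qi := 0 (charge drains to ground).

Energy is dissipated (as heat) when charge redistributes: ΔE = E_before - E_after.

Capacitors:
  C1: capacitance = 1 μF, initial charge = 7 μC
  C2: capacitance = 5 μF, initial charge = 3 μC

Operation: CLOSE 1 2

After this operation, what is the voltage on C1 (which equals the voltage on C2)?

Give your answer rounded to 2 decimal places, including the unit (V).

Initial: C1(1μF, Q=7μC, V=7.00V), C2(5μF, Q=3μC, V=0.60V)
Op 1: CLOSE 1-2: Q_total=10.00, C_total=6.00, V=1.67; Q1=1.67, Q2=8.33; dissipated=17.067

Answer: 1.67 V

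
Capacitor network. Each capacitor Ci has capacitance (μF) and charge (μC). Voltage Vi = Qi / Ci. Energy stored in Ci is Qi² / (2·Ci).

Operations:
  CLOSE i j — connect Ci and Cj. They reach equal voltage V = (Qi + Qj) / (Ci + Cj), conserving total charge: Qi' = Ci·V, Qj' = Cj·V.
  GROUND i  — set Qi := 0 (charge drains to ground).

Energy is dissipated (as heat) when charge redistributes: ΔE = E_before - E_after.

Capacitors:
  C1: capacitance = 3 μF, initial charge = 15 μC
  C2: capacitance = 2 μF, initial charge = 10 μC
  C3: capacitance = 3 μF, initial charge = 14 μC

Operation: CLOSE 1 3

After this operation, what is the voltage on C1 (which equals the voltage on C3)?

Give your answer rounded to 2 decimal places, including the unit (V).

Answer: 4.83 V

Derivation:
Initial: C1(3μF, Q=15μC, V=5.00V), C2(2μF, Q=10μC, V=5.00V), C3(3μF, Q=14μC, V=4.67V)
Op 1: CLOSE 1-3: Q_total=29.00, C_total=6.00, V=4.83; Q1=14.50, Q3=14.50; dissipated=0.083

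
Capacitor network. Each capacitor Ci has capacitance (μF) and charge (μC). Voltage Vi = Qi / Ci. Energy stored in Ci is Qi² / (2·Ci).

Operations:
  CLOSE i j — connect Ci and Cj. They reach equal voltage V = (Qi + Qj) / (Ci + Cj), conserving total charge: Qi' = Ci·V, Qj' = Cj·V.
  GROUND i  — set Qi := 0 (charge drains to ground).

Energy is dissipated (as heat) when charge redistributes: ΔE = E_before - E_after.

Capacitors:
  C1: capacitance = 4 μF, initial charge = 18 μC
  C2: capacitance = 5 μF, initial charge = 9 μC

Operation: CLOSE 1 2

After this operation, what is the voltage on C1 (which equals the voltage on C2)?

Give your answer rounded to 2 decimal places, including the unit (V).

Initial: C1(4μF, Q=18μC, V=4.50V), C2(5μF, Q=9μC, V=1.80V)
Op 1: CLOSE 1-2: Q_total=27.00, C_total=9.00, V=3.00; Q1=12.00, Q2=15.00; dissipated=8.100

Answer: 3.00 V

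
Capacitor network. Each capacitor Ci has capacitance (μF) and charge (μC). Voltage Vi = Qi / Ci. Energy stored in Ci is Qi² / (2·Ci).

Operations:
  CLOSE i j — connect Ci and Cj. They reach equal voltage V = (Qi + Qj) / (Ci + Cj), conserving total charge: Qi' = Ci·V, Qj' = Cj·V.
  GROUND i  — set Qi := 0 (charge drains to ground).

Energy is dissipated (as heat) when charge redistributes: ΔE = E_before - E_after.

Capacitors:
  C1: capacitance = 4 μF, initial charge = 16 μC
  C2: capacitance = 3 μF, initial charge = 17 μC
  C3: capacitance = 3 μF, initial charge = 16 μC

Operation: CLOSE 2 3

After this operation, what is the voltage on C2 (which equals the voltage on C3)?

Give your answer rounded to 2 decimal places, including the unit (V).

Initial: C1(4μF, Q=16μC, V=4.00V), C2(3μF, Q=17μC, V=5.67V), C3(3μF, Q=16μC, V=5.33V)
Op 1: CLOSE 2-3: Q_total=33.00, C_total=6.00, V=5.50; Q2=16.50, Q3=16.50; dissipated=0.083

Answer: 5.50 V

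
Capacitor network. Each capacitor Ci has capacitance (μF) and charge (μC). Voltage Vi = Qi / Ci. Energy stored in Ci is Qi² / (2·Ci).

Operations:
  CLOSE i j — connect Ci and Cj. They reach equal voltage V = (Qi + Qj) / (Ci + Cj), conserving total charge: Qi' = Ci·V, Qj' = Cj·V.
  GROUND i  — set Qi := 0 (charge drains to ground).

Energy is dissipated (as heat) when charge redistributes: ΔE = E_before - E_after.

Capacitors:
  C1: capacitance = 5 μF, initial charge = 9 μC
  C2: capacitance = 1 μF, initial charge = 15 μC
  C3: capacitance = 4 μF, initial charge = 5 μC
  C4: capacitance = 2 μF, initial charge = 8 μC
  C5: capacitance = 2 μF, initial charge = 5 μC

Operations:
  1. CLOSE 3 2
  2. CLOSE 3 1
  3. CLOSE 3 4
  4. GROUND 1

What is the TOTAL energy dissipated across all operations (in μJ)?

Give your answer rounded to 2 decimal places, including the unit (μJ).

Initial: C1(5μF, Q=9μC, V=1.80V), C2(1μF, Q=15μC, V=15.00V), C3(4μF, Q=5μC, V=1.25V), C4(2μF, Q=8μC, V=4.00V), C5(2μF, Q=5μC, V=2.50V)
Op 1: CLOSE 3-2: Q_total=20.00, C_total=5.00, V=4.00; Q3=16.00, Q2=4.00; dissipated=75.625
Op 2: CLOSE 3-1: Q_total=25.00, C_total=9.00, V=2.78; Q3=11.11, Q1=13.89; dissipated=5.378
Op 3: CLOSE 3-4: Q_total=19.11, C_total=6.00, V=3.19; Q3=12.74, Q4=6.37; dissipated=0.996
Op 4: GROUND 1: Q1=0; energy lost=19.290
Total dissipated: 101.289 μJ

Answer: 101.29 μJ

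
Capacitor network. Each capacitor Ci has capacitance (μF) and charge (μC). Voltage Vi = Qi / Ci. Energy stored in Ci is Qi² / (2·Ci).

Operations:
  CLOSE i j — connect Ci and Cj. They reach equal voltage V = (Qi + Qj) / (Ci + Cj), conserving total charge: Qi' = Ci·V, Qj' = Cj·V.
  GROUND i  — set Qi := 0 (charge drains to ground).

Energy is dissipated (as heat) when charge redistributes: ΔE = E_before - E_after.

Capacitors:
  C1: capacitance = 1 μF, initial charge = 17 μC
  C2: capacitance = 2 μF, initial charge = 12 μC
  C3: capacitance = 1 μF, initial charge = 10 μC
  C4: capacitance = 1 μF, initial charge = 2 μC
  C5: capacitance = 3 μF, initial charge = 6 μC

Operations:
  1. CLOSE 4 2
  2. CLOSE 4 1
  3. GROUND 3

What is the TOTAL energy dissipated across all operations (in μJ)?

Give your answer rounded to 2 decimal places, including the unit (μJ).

Initial: C1(1μF, Q=17μC, V=17.00V), C2(2μF, Q=12μC, V=6.00V), C3(1μF, Q=10μC, V=10.00V), C4(1μF, Q=2μC, V=2.00V), C5(3μF, Q=6μC, V=2.00V)
Op 1: CLOSE 4-2: Q_total=14.00, C_total=3.00, V=4.67; Q4=4.67, Q2=9.33; dissipated=5.333
Op 2: CLOSE 4-1: Q_total=21.67, C_total=2.00, V=10.83; Q4=10.83, Q1=10.83; dissipated=38.028
Op 3: GROUND 3: Q3=0; energy lost=50.000
Total dissipated: 93.361 μJ

Answer: 93.36 μJ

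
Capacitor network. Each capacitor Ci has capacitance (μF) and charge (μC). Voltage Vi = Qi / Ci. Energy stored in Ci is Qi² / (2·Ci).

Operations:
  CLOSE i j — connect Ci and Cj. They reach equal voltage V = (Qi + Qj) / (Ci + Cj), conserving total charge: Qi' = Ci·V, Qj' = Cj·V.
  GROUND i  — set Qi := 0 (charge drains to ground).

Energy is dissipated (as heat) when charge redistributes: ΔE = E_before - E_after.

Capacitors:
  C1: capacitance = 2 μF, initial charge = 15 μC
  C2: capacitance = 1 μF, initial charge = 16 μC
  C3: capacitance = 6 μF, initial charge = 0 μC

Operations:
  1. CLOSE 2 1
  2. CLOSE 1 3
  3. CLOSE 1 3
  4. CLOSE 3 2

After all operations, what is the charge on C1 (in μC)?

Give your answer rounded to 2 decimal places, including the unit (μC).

Initial: C1(2μF, Q=15μC, V=7.50V), C2(1μF, Q=16μC, V=16.00V), C3(6μF, Q=0μC, V=0.00V)
Op 1: CLOSE 2-1: Q_total=31.00, C_total=3.00, V=10.33; Q2=10.33, Q1=20.67; dissipated=24.083
Op 2: CLOSE 1-3: Q_total=20.67, C_total=8.00, V=2.58; Q1=5.17, Q3=15.50; dissipated=80.083
Op 3: CLOSE 1-3: Q_total=20.67, C_total=8.00, V=2.58; Q1=5.17, Q3=15.50; dissipated=0.000
Op 4: CLOSE 3-2: Q_total=25.83, C_total=7.00, V=3.69; Q3=22.14, Q2=3.69; dissipated=25.741
Final charges: Q1=5.17, Q2=3.69, Q3=22.14

Answer: 5.17 μC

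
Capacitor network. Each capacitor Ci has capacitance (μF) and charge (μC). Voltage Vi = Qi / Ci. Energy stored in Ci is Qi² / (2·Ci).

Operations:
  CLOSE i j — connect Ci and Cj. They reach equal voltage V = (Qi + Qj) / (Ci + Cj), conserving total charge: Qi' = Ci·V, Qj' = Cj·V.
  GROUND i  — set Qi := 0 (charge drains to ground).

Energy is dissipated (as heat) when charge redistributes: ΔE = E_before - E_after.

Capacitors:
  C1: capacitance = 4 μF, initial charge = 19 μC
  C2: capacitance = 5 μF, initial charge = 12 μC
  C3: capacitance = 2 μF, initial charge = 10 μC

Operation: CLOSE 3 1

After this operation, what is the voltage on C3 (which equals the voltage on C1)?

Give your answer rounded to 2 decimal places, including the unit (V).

Initial: C1(4μF, Q=19μC, V=4.75V), C2(5μF, Q=12μC, V=2.40V), C3(2μF, Q=10μC, V=5.00V)
Op 1: CLOSE 3-1: Q_total=29.00, C_total=6.00, V=4.83; Q3=9.67, Q1=19.33; dissipated=0.042

Answer: 4.83 V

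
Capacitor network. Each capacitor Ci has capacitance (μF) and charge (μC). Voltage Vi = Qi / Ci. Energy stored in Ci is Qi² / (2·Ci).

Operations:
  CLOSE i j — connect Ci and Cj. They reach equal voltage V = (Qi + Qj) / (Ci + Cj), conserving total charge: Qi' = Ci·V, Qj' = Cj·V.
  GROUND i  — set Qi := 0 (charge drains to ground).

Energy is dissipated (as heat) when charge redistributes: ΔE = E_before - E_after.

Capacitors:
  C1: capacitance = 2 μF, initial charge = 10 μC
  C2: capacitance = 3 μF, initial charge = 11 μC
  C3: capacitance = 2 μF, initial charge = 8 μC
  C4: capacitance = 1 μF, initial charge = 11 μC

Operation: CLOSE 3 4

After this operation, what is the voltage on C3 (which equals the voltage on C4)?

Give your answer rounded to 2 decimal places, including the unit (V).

Answer: 6.33 V

Derivation:
Initial: C1(2μF, Q=10μC, V=5.00V), C2(3μF, Q=11μC, V=3.67V), C3(2μF, Q=8μC, V=4.00V), C4(1μF, Q=11μC, V=11.00V)
Op 1: CLOSE 3-4: Q_total=19.00, C_total=3.00, V=6.33; Q3=12.67, Q4=6.33; dissipated=16.333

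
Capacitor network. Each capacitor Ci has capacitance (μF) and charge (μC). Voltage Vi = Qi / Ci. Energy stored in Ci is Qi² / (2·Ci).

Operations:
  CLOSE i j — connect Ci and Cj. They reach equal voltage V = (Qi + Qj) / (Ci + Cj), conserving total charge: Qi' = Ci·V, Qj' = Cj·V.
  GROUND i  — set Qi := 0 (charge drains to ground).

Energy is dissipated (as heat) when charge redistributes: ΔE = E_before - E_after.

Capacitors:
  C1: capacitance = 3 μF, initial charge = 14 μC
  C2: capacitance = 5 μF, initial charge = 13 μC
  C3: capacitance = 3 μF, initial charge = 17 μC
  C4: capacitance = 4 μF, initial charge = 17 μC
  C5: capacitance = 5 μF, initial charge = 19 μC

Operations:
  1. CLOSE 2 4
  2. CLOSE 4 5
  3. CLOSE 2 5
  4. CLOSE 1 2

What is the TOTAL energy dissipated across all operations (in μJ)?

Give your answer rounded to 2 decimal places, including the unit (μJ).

Initial: C1(3μF, Q=14μC, V=4.67V), C2(5μF, Q=13μC, V=2.60V), C3(3μF, Q=17μC, V=5.67V), C4(4μF, Q=17μC, V=4.25V), C5(5μF, Q=19μC, V=3.80V)
Op 1: CLOSE 2-4: Q_total=30.00, C_total=9.00, V=3.33; Q2=16.67, Q4=13.33; dissipated=3.025
Op 2: CLOSE 4-5: Q_total=32.33, C_total=9.00, V=3.59; Q4=14.37, Q5=17.96; dissipated=0.242
Op 3: CLOSE 2-5: Q_total=34.63, C_total=10.00, V=3.46; Q2=17.31, Q5=17.31; dissipated=0.084
Op 4: CLOSE 1-2: Q_total=31.31, C_total=8.00, V=3.91; Q1=11.74, Q2=19.57; dissipated=1.358
Total dissipated: 4.709 μJ

Answer: 4.71 μJ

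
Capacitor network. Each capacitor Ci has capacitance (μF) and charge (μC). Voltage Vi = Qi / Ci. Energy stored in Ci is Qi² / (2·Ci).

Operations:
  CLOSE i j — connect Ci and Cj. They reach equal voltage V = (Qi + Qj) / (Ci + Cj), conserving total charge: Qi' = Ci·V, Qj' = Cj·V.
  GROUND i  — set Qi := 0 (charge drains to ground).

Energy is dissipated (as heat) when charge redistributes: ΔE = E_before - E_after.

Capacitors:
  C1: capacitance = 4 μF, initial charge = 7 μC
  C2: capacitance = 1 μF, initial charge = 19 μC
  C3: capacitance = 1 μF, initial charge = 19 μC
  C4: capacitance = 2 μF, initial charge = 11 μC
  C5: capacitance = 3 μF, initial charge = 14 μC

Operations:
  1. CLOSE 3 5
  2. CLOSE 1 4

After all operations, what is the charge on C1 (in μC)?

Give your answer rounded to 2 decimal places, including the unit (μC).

Answer: 12.00 μC

Derivation:
Initial: C1(4μF, Q=7μC, V=1.75V), C2(1μF, Q=19μC, V=19.00V), C3(1μF, Q=19μC, V=19.00V), C4(2μF, Q=11μC, V=5.50V), C5(3μF, Q=14μC, V=4.67V)
Op 1: CLOSE 3-5: Q_total=33.00, C_total=4.00, V=8.25; Q3=8.25, Q5=24.75; dissipated=77.042
Op 2: CLOSE 1-4: Q_total=18.00, C_total=6.00, V=3.00; Q1=12.00, Q4=6.00; dissipated=9.375
Final charges: Q1=12.00, Q2=19.00, Q3=8.25, Q4=6.00, Q5=24.75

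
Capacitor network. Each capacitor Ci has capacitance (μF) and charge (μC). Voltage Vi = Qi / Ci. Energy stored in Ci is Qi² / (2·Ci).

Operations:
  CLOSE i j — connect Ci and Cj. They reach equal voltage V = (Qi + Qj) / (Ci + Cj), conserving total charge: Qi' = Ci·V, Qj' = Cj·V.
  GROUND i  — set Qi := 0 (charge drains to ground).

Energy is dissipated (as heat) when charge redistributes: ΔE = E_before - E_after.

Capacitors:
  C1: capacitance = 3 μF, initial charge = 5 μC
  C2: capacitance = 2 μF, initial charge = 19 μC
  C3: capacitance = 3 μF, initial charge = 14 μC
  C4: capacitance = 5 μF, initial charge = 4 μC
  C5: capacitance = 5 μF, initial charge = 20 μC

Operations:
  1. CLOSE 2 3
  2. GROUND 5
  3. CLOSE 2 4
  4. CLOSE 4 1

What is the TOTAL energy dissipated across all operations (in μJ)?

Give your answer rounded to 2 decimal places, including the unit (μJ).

Answer: 78.63 μJ

Derivation:
Initial: C1(3μF, Q=5μC, V=1.67V), C2(2μF, Q=19μC, V=9.50V), C3(3μF, Q=14μC, V=4.67V), C4(5μF, Q=4μC, V=0.80V), C5(5μF, Q=20μC, V=4.00V)
Op 1: CLOSE 2-3: Q_total=33.00, C_total=5.00, V=6.60; Q2=13.20, Q3=19.80; dissipated=14.017
Op 2: GROUND 5: Q5=0; energy lost=40.000
Op 3: CLOSE 2-4: Q_total=17.20, C_total=7.00, V=2.46; Q2=4.91, Q4=12.29; dissipated=24.029
Op 4: CLOSE 4-1: Q_total=17.29, C_total=8.00, V=2.16; Q4=10.80, Q1=6.48; dissipated=0.586
Total dissipated: 78.631 μJ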